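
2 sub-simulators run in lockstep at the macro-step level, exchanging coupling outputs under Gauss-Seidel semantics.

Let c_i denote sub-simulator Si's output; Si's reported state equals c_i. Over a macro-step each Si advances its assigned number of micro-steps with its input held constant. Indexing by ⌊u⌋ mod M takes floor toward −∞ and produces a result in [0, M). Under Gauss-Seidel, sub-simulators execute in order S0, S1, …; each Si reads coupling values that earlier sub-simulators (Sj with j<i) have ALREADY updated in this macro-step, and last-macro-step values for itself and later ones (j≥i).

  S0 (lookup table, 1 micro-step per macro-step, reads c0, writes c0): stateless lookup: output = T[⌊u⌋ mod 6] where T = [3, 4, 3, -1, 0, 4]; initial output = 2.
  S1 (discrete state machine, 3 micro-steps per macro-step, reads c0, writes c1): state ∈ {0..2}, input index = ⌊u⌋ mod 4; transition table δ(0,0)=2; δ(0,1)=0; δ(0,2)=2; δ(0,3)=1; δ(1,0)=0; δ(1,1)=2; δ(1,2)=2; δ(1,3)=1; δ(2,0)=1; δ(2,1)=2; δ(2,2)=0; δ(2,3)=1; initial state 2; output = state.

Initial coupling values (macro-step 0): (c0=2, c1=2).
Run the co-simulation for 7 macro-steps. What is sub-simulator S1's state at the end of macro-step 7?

S1 state at macro-step 7 = 1

macro 1: S0 reads c0=2 → after 1×micro: 3; S1 reads c0=3 → after 3×micro: 1 ⇒ (c0=3, c1=1)
macro 2: S0 reads c0=3 → after 1×micro: -1; S1 reads c0=-1 → after 3×micro: 1 ⇒ (c0=-1, c1=1)
macro 3: S0 reads c0=-1 → after 1×micro: 4; S1 reads c0=4 → after 3×micro: 1 ⇒ (c0=4, c1=1)
macro 4: S0 reads c0=4 → after 1×micro: 0; S1 reads c0=0 → after 3×micro: 1 ⇒ (c0=0, c1=1)
macro 5: S0 reads c0=0 → after 1×micro: 3; S1 reads c0=3 → after 3×micro: 1 ⇒ (c0=3, c1=1)
macro 6: S0 reads c0=3 → after 1×micro: -1; S1 reads c0=-1 → after 3×micro: 1 ⇒ (c0=-1, c1=1)
macro 7: S0 reads c0=-1 → after 1×micro: 4; S1 reads c0=4 → after 3×micro: 1 ⇒ (c0=4, c1=1)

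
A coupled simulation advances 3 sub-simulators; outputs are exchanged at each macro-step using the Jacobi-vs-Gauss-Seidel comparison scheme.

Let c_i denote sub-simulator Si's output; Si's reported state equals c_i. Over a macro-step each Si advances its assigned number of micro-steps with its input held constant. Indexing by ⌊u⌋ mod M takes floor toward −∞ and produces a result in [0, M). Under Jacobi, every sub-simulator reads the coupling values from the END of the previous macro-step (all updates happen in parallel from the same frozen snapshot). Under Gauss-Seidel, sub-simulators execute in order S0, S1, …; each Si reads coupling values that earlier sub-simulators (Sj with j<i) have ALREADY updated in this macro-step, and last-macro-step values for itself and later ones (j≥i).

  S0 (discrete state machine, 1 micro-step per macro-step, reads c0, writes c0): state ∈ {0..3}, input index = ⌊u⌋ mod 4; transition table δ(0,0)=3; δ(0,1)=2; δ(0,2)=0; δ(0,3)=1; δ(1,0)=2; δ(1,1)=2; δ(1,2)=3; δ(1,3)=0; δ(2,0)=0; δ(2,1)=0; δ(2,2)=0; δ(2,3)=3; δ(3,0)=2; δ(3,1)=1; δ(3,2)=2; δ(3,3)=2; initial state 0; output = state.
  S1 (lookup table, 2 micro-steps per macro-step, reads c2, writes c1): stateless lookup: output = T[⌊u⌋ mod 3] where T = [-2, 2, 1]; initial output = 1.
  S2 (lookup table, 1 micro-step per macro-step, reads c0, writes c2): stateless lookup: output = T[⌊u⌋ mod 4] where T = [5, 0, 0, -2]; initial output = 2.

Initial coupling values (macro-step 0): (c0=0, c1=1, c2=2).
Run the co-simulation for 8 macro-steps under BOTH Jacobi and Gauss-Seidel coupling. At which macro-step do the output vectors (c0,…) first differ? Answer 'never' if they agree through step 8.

first divergence at macro-step: 1

[Jacobi] macro 1: S0 reads c0=0 → after 1×micro: 3; S1 reads c2=2 → after 2×micro: 1; S2 reads c0=0 → after 1×micro: 5 ⇒ (c0=3, c1=1, c2=5)
[Jacobi] macro 2: S0 reads c0=3 → after 1×micro: 2; S1 reads c2=5 → after 2×micro: 1; S2 reads c0=3 → after 1×micro: -2 ⇒ (c0=2, c1=1, c2=-2)
[Jacobi] macro 3: S0 reads c0=2 → after 1×micro: 0; S1 reads c2=-2 → after 2×micro: 2; S2 reads c0=2 → after 1×micro: 0 ⇒ (c0=0, c1=2, c2=0)
[Jacobi] macro 4: S0 reads c0=0 → after 1×micro: 3; S1 reads c2=0 → after 2×micro: -2; S2 reads c0=0 → after 1×micro: 5 ⇒ (c0=3, c1=-2, c2=5)
[Jacobi] macro 5: S0 reads c0=3 → after 1×micro: 2; S1 reads c2=5 → after 2×micro: 1; S2 reads c0=3 → after 1×micro: -2 ⇒ (c0=2, c1=1, c2=-2)
[Jacobi] macro 6: S0 reads c0=2 → after 1×micro: 0; S1 reads c2=-2 → after 2×micro: 2; S2 reads c0=2 → after 1×micro: 0 ⇒ (c0=0, c1=2, c2=0)
[Jacobi] macro 7: S0 reads c0=0 → after 1×micro: 3; S1 reads c2=0 → after 2×micro: -2; S2 reads c0=0 → after 1×micro: 5 ⇒ (c0=3, c1=-2, c2=5)
[Jacobi] macro 8: S0 reads c0=3 → after 1×micro: 2; S1 reads c2=5 → after 2×micro: 1; S2 reads c0=3 → after 1×micro: -2 ⇒ (c0=2, c1=1, c2=-2)
[Gauss-Seidel] macro 1: S0 reads c0=0 → after 1×micro: 3; S1 reads c2=2 → after 2×micro: 1; S2 reads c0=3 → after 1×micro: -2 ⇒ (c0=3, c1=1, c2=-2)
[Gauss-Seidel] macro 2: S0 reads c0=3 → after 1×micro: 2; S1 reads c2=-2 → after 2×micro: 2; S2 reads c0=2 → after 1×micro: 0 ⇒ (c0=2, c1=2, c2=0)
[Gauss-Seidel] macro 3: S0 reads c0=2 → after 1×micro: 0; S1 reads c2=0 → after 2×micro: -2; S2 reads c0=0 → after 1×micro: 5 ⇒ (c0=0, c1=-2, c2=5)
[Gauss-Seidel] macro 4: S0 reads c0=0 → after 1×micro: 3; S1 reads c2=5 → after 2×micro: 1; S2 reads c0=3 → after 1×micro: -2 ⇒ (c0=3, c1=1, c2=-2)
[Gauss-Seidel] macro 5: S0 reads c0=3 → after 1×micro: 2; S1 reads c2=-2 → after 2×micro: 2; S2 reads c0=2 → after 1×micro: 0 ⇒ (c0=2, c1=2, c2=0)
[Gauss-Seidel] macro 6: S0 reads c0=2 → after 1×micro: 0; S1 reads c2=0 → after 2×micro: -2; S2 reads c0=0 → after 1×micro: 5 ⇒ (c0=0, c1=-2, c2=5)
[Gauss-Seidel] macro 7: S0 reads c0=0 → after 1×micro: 3; S1 reads c2=5 → after 2×micro: 1; S2 reads c0=3 → after 1×micro: -2 ⇒ (c0=3, c1=1, c2=-2)
[Gauss-Seidel] macro 8: S0 reads c0=3 → after 1×micro: 2; S1 reads c2=-2 → after 2×micro: 2; S2 reads c0=2 → after 1×micro: 0 ⇒ (c0=2, c1=2, c2=0)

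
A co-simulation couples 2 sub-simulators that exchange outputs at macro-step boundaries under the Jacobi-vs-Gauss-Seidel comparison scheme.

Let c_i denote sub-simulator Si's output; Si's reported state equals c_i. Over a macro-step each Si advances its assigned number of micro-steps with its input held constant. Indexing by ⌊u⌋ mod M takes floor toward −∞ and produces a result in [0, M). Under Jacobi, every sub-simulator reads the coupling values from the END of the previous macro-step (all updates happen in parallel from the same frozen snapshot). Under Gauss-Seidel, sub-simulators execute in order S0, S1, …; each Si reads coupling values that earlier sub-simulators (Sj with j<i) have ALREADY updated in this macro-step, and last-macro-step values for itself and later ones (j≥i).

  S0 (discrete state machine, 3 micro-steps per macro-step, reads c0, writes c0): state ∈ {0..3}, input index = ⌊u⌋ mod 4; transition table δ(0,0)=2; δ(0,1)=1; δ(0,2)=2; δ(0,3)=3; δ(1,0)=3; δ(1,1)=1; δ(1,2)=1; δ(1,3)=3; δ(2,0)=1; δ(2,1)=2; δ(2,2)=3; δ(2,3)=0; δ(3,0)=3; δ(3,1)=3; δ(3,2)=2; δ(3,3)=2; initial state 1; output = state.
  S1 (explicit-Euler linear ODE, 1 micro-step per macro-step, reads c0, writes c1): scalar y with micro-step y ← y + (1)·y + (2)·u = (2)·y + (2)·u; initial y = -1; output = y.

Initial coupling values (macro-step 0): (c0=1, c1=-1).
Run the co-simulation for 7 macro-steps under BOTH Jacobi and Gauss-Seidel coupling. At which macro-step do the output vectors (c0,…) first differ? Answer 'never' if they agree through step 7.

first divergence at macro-step: never

[Jacobi] macro 1: S0 reads c0=1 → after 3×micro: 1; S1 reads c0=1 → after 1×micro: 0 ⇒ (c0=1, c1=0)
[Jacobi] macro 2: S0 reads c0=1 → after 3×micro: 1; S1 reads c0=1 → after 1×micro: 2 ⇒ (c0=1, c1=2)
[Jacobi] macro 3: S0 reads c0=1 → after 3×micro: 1; S1 reads c0=1 → after 1×micro: 6 ⇒ (c0=1, c1=6)
[Jacobi] macro 4: S0 reads c0=1 → after 3×micro: 1; S1 reads c0=1 → after 1×micro: 14 ⇒ (c0=1, c1=14)
[Jacobi] macro 5: S0 reads c0=1 → after 3×micro: 1; S1 reads c0=1 → after 1×micro: 30 ⇒ (c0=1, c1=30)
[Jacobi] macro 6: S0 reads c0=1 → after 3×micro: 1; S1 reads c0=1 → after 1×micro: 62 ⇒ (c0=1, c1=62)
[Jacobi] macro 7: S0 reads c0=1 → after 3×micro: 1; S1 reads c0=1 → after 1×micro: 126 ⇒ (c0=1, c1=126)
[Gauss-Seidel] macro 1: S0 reads c0=1 → after 3×micro: 1; S1 reads c0=1 → after 1×micro: 0 ⇒ (c0=1, c1=0)
[Gauss-Seidel] macro 2: S0 reads c0=1 → after 3×micro: 1; S1 reads c0=1 → after 1×micro: 2 ⇒ (c0=1, c1=2)
[Gauss-Seidel] macro 3: S0 reads c0=1 → after 3×micro: 1; S1 reads c0=1 → after 1×micro: 6 ⇒ (c0=1, c1=6)
[Gauss-Seidel] macro 4: S0 reads c0=1 → after 3×micro: 1; S1 reads c0=1 → after 1×micro: 14 ⇒ (c0=1, c1=14)
[Gauss-Seidel] macro 5: S0 reads c0=1 → after 3×micro: 1; S1 reads c0=1 → after 1×micro: 30 ⇒ (c0=1, c1=30)
[Gauss-Seidel] macro 6: S0 reads c0=1 → after 3×micro: 1; S1 reads c0=1 → after 1×micro: 62 ⇒ (c0=1, c1=62)
[Gauss-Seidel] macro 7: S0 reads c0=1 → after 3×micro: 1; S1 reads c0=1 → after 1×micro: 126 ⇒ (c0=1, c1=126)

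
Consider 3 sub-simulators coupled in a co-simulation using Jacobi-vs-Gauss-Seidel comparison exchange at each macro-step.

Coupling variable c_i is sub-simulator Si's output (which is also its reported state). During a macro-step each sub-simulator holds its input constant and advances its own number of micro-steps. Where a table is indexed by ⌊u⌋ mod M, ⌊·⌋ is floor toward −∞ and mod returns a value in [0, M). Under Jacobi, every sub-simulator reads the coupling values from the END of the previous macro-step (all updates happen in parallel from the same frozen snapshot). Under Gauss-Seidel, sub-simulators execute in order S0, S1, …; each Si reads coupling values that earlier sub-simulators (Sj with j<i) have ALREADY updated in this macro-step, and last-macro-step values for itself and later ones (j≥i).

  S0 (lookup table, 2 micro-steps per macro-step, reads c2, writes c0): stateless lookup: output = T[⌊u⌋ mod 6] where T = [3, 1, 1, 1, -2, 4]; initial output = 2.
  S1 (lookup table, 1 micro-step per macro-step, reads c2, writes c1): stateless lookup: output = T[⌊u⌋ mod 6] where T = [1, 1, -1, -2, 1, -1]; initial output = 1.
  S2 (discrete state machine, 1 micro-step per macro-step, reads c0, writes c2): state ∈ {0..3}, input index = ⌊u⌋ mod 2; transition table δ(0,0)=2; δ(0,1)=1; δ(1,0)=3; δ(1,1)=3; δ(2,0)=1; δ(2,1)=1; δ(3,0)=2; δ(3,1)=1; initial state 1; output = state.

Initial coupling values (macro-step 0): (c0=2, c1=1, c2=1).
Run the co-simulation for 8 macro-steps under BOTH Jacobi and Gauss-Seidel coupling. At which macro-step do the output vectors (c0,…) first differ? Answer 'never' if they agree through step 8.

first divergence at macro-step: never

[Jacobi] macro 1: S0 reads c2=1 → after 2×micro: 1; S1 reads c2=1 → after 1×micro: 1; S2 reads c0=2 → after 1×micro: 3 ⇒ (c0=1, c1=1, c2=3)
[Jacobi] macro 2: S0 reads c2=3 → after 2×micro: 1; S1 reads c2=3 → after 1×micro: -2; S2 reads c0=1 → after 1×micro: 1 ⇒ (c0=1, c1=-2, c2=1)
[Jacobi] macro 3: S0 reads c2=1 → after 2×micro: 1; S1 reads c2=1 → after 1×micro: 1; S2 reads c0=1 → after 1×micro: 3 ⇒ (c0=1, c1=1, c2=3)
[Jacobi] macro 4: S0 reads c2=3 → after 2×micro: 1; S1 reads c2=3 → after 1×micro: -2; S2 reads c0=1 → after 1×micro: 1 ⇒ (c0=1, c1=-2, c2=1)
[Jacobi] macro 5: S0 reads c2=1 → after 2×micro: 1; S1 reads c2=1 → after 1×micro: 1; S2 reads c0=1 → after 1×micro: 3 ⇒ (c0=1, c1=1, c2=3)
[Jacobi] macro 6: S0 reads c2=3 → after 2×micro: 1; S1 reads c2=3 → after 1×micro: -2; S2 reads c0=1 → after 1×micro: 1 ⇒ (c0=1, c1=-2, c2=1)
[Jacobi] macro 7: S0 reads c2=1 → after 2×micro: 1; S1 reads c2=1 → after 1×micro: 1; S2 reads c0=1 → after 1×micro: 3 ⇒ (c0=1, c1=1, c2=3)
[Jacobi] macro 8: S0 reads c2=3 → after 2×micro: 1; S1 reads c2=3 → after 1×micro: -2; S2 reads c0=1 → after 1×micro: 1 ⇒ (c0=1, c1=-2, c2=1)
[Gauss-Seidel] macro 1: S0 reads c2=1 → after 2×micro: 1; S1 reads c2=1 → after 1×micro: 1; S2 reads c0=1 → after 1×micro: 3 ⇒ (c0=1, c1=1, c2=3)
[Gauss-Seidel] macro 2: S0 reads c2=3 → after 2×micro: 1; S1 reads c2=3 → after 1×micro: -2; S2 reads c0=1 → after 1×micro: 1 ⇒ (c0=1, c1=-2, c2=1)
[Gauss-Seidel] macro 3: S0 reads c2=1 → after 2×micro: 1; S1 reads c2=1 → after 1×micro: 1; S2 reads c0=1 → after 1×micro: 3 ⇒ (c0=1, c1=1, c2=3)
[Gauss-Seidel] macro 4: S0 reads c2=3 → after 2×micro: 1; S1 reads c2=3 → after 1×micro: -2; S2 reads c0=1 → after 1×micro: 1 ⇒ (c0=1, c1=-2, c2=1)
[Gauss-Seidel] macro 5: S0 reads c2=1 → after 2×micro: 1; S1 reads c2=1 → after 1×micro: 1; S2 reads c0=1 → after 1×micro: 3 ⇒ (c0=1, c1=1, c2=3)
[Gauss-Seidel] macro 6: S0 reads c2=3 → after 2×micro: 1; S1 reads c2=3 → after 1×micro: -2; S2 reads c0=1 → after 1×micro: 1 ⇒ (c0=1, c1=-2, c2=1)
[Gauss-Seidel] macro 7: S0 reads c2=1 → after 2×micro: 1; S1 reads c2=1 → after 1×micro: 1; S2 reads c0=1 → after 1×micro: 3 ⇒ (c0=1, c1=1, c2=3)
[Gauss-Seidel] macro 8: S0 reads c2=3 → after 2×micro: 1; S1 reads c2=3 → after 1×micro: -2; S2 reads c0=1 → after 1×micro: 1 ⇒ (c0=1, c1=-2, c2=1)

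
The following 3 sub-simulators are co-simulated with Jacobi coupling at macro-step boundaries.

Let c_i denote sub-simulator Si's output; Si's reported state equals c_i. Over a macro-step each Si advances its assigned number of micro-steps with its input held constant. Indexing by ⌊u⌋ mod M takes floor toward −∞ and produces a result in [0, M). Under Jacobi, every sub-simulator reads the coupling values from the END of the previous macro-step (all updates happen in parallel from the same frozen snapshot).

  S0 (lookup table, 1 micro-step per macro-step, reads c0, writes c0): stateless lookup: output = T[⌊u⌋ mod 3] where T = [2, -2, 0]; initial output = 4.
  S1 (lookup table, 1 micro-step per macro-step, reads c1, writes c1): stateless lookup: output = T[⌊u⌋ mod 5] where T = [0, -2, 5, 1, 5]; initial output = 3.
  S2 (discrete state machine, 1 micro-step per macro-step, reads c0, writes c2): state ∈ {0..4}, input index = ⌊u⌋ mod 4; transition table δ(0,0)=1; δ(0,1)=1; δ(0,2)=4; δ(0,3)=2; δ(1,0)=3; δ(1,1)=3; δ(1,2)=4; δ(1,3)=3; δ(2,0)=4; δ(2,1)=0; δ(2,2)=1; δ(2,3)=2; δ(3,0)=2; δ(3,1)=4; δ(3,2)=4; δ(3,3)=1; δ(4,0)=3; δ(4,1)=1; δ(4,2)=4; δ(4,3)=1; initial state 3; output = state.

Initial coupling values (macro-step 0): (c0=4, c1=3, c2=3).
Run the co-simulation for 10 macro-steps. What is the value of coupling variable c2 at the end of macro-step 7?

c2 at macro-step 7 = 4

macro 1: S0 reads c0=4 → after 1×micro: -2; S1 reads c1=3 → after 1×micro: 1; S2 reads c0=4 → after 1×micro: 2 ⇒ (c0=-2, c1=1, c2=2)
macro 2: S0 reads c0=-2 → after 1×micro: -2; S1 reads c1=1 → after 1×micro: -2; S2 reads c0=-2 → after 1×micro: 1 ⇒ (c0=-2, c1=-2, c2=1)
macro 3: S0 reads c0=-2 → after 1×micro: -2; S1 reads c1=-2 → after 1×micro: 1; S2 reads c0=-2 → after 1×micro: 4 ⇒ (c0=-2, c1=1, c2=4)
macro 4: S0 reads c0=-2 → after 1×micro: -2; S1 reads c1=1 → after 1×micro: -2; S2 reads c0=-2 → after 1×micro: 4 ⇒ (c0=-2, c1=-2, c2=4)
macro 5: S0 reads c0=-2 → after 1×micro: -2; S1 reads c1=-2 → after 1×micro: 1; S2 reads c0=-2 → after 1×micro: 4 ⇒ (c0=-2, c1=1, c2=4)
macro 6: S0 reads c0=-2 → after 1×micro: -2; S1 reads c1=1 → after 1×micro: -2; S2 reads c0=-2 → after 1×micro: 4 ⇒ (c0=-2, c1=-2, c2=4)
macro 7: S0 reads c0=-2 → after 1×micro: -2; S1 reads c1=-2 → after 1×micro: 1; S2 reads c0=-2 → after 1×micro: 4 ⇒ (c0=-2, c1=1, c2=4)
macro 8: S0 reads c0=-2 → after 1×micro: -2; S1 reads c1=1 → after 1×micro: -2; S2 reads c0=-2 → after 1×micro: 4 ⇒ (c0=-2, c1=-2, c2=4)
macro 9: S0 reads c0=-2 → after 1×micro: -2; S1 reads c1=-2 → after 1×micro: 1; S2 reads c0=-2 → after 1×micro: 4 ⇒ (c0=-2, c1=1, c2=4)
macro 10: S0 reads c0=-2 → after 1×micro: -2; S1 reads c1=1 → after 1×micro: -2; S2 reads c0=-2 → after 1×micro: 4 ⇒ (c0=-2, c1=-2, c2=4)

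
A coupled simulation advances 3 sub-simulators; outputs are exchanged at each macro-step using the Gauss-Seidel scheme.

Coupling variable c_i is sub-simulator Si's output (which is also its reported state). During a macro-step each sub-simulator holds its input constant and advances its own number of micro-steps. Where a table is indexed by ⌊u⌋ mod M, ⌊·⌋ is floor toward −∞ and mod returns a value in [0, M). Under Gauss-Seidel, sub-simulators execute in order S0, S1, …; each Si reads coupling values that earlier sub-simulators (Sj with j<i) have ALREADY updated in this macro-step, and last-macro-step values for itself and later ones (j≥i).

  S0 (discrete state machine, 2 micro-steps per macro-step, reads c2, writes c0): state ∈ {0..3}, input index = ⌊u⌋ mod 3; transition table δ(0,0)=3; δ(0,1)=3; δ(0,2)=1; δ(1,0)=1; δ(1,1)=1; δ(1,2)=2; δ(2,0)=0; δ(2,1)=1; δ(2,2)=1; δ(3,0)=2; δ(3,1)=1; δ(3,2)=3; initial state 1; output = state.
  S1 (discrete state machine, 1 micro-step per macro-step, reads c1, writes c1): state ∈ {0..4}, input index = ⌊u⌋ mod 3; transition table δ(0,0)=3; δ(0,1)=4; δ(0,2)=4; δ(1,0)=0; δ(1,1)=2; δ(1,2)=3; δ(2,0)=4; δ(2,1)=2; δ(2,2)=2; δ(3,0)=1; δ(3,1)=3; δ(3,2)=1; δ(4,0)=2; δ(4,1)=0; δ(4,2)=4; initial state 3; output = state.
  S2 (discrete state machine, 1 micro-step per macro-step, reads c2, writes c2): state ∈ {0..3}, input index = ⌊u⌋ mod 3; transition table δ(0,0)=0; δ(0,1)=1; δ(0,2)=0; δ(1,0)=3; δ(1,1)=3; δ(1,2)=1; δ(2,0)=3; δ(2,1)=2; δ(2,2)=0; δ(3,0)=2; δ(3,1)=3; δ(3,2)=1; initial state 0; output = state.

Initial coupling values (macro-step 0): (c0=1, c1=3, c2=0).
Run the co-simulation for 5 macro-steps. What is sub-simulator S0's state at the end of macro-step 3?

S0 state at macro-step 3 = 1

macro 1: S0 reads c2=0 → after 2×micro: 1; S1 reads c1=3 → after 1×micro: 1; S2 reads c2=0 → after 1×micro: 0 ⇒ (c0=1, c1=1, c2=0)
macro 2: S0 reads c2=0 → after 2×micro: 1; S1 reads c1=1 → after 1×micro: 2; S2 reads c2=0 → after 1×micro: 0 ⇒ (c0=1, c1=2, c2=0)
macro 3: S0 reads c2=0 → after 2×micro: 1; S1 reads c1=2 → after 1×micro: 2; S2 reads c2=0 → after 1×micro: 0 ⇒ (c0=1, c1=2, c2=0)
macro 4: S0 reads c2=0 → after 2×micro: 1; S1 reads c1=2 → after 1×micro: 2; S2 reads c2=0 → after 1×micro: 0 ⇒ (c0=1, c1=2, c2=0)
macro 5: S0 reads c2=0 → after 2×micro: 1; S1 reads c1=2 → after 1×micro: 2; S2 reads c2=0 → after 1×micro: 0 ⇒ (c0=1, c1=2, c2=0)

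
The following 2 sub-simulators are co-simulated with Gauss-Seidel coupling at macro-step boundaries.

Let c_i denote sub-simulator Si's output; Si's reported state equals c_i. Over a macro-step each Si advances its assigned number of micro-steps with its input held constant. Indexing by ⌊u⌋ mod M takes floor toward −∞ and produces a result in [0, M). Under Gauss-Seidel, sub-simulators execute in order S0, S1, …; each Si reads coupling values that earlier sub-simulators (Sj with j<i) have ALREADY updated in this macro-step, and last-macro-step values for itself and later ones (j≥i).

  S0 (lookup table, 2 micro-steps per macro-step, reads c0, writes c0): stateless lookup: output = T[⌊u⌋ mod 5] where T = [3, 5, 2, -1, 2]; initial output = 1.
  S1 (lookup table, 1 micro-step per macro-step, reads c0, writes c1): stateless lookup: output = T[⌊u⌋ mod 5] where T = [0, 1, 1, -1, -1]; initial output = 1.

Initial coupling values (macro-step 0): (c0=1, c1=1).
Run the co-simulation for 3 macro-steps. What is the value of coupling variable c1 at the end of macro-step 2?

macro 1: S0 reads c0=1 → after 2×micro: 5; S1 reads c0=5 → after 1×micro: 0 ⇒ (c0=5, c1=0)
macro 2: S0 reads c0=5 → after 2×micro: 3; S1 reads c0=3 → after 1×micro: -1 ⇒ (c0=3, c1=-1)
macro 3: S0 reads c0=3 → after 2×micro: -1; S1 reads c0=-1 → after 1×micro: -1 ⇒ (c0=-1, c1=-1)

c1 at macro-step 2 = -1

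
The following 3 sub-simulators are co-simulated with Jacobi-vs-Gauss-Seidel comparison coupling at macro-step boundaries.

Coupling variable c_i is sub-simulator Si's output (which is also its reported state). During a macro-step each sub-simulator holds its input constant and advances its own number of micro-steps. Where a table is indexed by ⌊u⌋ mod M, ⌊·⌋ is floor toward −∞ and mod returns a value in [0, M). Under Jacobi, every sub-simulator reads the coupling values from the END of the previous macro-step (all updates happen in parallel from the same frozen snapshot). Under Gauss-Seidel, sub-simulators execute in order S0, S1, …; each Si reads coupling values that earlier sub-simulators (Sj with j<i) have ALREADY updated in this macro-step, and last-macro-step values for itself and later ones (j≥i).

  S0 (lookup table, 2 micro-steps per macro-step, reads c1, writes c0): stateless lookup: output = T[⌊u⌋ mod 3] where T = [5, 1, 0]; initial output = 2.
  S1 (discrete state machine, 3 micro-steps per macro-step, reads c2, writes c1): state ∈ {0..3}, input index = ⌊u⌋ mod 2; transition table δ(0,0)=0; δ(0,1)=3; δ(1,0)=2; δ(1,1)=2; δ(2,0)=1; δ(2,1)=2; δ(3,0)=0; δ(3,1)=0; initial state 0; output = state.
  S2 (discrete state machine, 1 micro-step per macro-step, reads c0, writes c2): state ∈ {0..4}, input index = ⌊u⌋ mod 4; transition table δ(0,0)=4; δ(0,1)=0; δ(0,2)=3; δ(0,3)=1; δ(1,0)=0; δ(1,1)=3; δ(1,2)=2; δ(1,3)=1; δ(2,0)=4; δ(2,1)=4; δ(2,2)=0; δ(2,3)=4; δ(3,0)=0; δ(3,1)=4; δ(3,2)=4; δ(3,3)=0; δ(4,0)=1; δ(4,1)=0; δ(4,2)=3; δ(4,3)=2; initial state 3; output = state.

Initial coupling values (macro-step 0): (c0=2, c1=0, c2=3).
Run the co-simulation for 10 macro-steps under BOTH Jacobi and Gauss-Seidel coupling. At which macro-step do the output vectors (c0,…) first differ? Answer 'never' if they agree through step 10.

first divergence at macro-step: never

[Jacobi] macro 1: S0 reads c1=0 → after 2×micro: 5; S1 reads c2=3 → after 3×micro: 3; S2 reads c0=2 → after 1×micro: 4 ⇒ (c0=5, c1=3, c2=4)
[Jacobi] macro 2: S0 reads c1=3 → after 2×micro: 5; S1 reads c2=4 → after 3×micro: 0; S2 reads c0=5 → after 1×micro: 0 ⇒ (c0=5, c1=0, c2=0)
[Jacobi] macro 3: S0 reads c1=0 → after 2×micro: 5; S1 reads c2=0 → after 3×micro: 0; S2 reads c0=5 → after 1×micro: 0 ⇒ (c0=5, c1=0, c2=0)
[Jacobi] macro 4: S0 reads c1=0 → after 2×micro: 5; S1 reads c2=0 → after 3×micro: 0; S2 reads c0=5 → after 1×micro: 0 ⇒ (c0=5, c1=0, c2=0)
[Jacobi] macro 5: S0 reads c1=0 → after 2×micro: 5; S1 reads c2=0 → after 3×micro: 0; S2 reads c0=5 → after 1×micro: 0 ⇒ (c0=5, c1=0, c2=0)
[Jacobi] macro 6: S0 reads c1=0 → after 2×micro: 5; S1 reads c2=0 → after 3×micro: 0; S2 reads c0=5 → after 1×micro: 0 ⇒ (c0=5, c1=0, c2=0)
[Jacobi] macro 7: S0 reads c1=0 → after 2×micro: 5; S1 reads c2=0 → after 3×micro: 0; S2 reads c0=5 → after 1×micro: 0 ⇒ (c0=5, c1=0, c2=0)
[Jacobi] macro 8: S0 reads c1=0 → after 2×micro: 5; S1 reads c2=0 → after 3×micro: 0; S2 reads c0=5 → after 1×micro: 0 ⇒ (c0=5, c1=0, c2=0)
[Jacobi] macro 9: S0 reads c1=0 → after 2×micro: 5; S1 reads c2=0 → after 3×micro: 0; S2 reads c0=5 → after 1×micro: 0 ⇒ (c0=5, c1=0, c2=0)
[Jacobi] macro 10: S0 reads c1=0 → after 2×micro: 5; S1 reads c2=0 → after 3×micro: 0; S2 reads c0=5 → after 1×micro: 0 ⇒ (c0=5, c1=0, c2=0)
[Gauss-Seidel] macro 1: S0 reads c1=0 → after 2×micro: 5; S1 reads c2=3 → after 3×micro: 3; S2 reads c0=5 → after 1×micro: 4 ⇒ (c0=5, c1=3, c2=4)
[Gauss-Seidel] macro 2: S0 reads c1=3 → after 2×micro: 5; S1 reads c2=4 → after 3×micro: 0; S2 reads c0=5 → after 1×micro: 0 ⇒ (c0=5, c1=0, c2=0)
[Gauss-Seidel] macro 3: S0 reads c1=0 → after 2×micro: 5; S1 reads c2=0 → after 3×micro: 0; S2 reads c0=5 → after 1×micro: 0 ⇒ (c0=5, c1=0, c2=0)
[Gauss-Seidel] macro 4: S0 reads c1=0 → after 2×micro: 5; S1 reads c2=0 → after 3×micro: 0; S2 reads c0=5 → after 1×micro: 0 ⇒ (c0=5, c1=0, c2=0)
[Gauss-Seidel] macro 5: S0 reads c1=0 → after 2×micro: 5; S1 reads c2=0 → after 3×micro: 0; S2 reads c0=5 → after 1×micro: 0 ⇒ (c0=5, c1=0, c2=0)
[Gauss-Seidel] macro 6: S0 reads c1=0 → after 2×micro: 5; S1 reads c2=0 → after 3×micro: 0; S2 reads c0=5 → after 1×micro: 0 ⇒ (c0=5, c1=0, c2=0)
[Gauss-Seidel] macro 7: S0 reads c1=0 → after 2×micro: 5; S1 reads c2=0 → after 3×micro: 0; S2 reads c0=5 → after 1×micro: 0 ⇒ (c0=5, c1=0, c2=0)
[Gauss-Seidel] macro 8: S0 reads c1=0 → after 2×micro: 5; S1 reads c2=0 → after 3×micro: 0; S2 reads c0=5 → after 1×micro: 0 ⇒ (c0=5, c1=0, c2=0)
[Gauss-Seidel] macro 9: S0 reads c1=0 → after 2×micro: 5; S1 reads c2=0 → after 3×micro: 0; S2 reads c0=5 → after 1×micro: 0 ⇒ (c0=5, c1=0, c2=0)
[Gauss-Seidel] macro 10: S0 reads c1=0 → after 2×micro: 5; S1 reads c2=0 → after 3×micro: 0; S2 reads c0=5 → after 1×micro: 0 ⇒ (c0=5, c1=0, c2=0)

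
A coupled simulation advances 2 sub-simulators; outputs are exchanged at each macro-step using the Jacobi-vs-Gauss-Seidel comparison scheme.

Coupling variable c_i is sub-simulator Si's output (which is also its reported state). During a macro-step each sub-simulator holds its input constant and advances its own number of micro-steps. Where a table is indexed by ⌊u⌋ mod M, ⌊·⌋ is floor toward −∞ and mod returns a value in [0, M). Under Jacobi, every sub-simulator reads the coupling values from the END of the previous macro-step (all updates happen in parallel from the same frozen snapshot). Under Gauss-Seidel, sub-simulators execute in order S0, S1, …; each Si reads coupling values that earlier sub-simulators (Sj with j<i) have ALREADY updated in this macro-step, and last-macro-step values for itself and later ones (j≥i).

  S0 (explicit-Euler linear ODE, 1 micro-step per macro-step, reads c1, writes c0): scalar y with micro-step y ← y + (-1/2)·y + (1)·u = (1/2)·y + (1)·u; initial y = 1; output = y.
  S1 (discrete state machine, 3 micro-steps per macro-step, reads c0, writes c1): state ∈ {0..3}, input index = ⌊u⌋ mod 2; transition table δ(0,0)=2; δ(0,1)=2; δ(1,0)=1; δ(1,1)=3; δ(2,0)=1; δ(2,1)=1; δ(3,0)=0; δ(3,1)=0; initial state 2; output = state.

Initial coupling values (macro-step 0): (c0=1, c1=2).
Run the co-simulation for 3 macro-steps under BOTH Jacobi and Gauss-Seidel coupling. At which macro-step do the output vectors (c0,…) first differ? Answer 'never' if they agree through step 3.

[Jacobi] macro 1: S0 reads c1=2 → after 1×micro: 5/2; S1 reads c0=1 → after 3×micro: 0 ⇒ (c0=5/2, c1=0)
[Jacobi] macro 2: S0 reads c1=0 → after 1×micro: 5/4; S1 reads c0=5/2 → after 3×micro: 1 ⇒ (c0=5/4, c1=1)
[Jacobi] macro 3: S0 reads c1=1 → after 1×micro: 13/8; S1 reads c0=5/4 → after 3×micro: 2 ⇒ (c0=13/8, c1=2)
[Gauss-Seidel] macro 1: S0 reads c1=2 → after 1×micro: 5/2; S1 reads c0=5/2 → after 3×micro: 1 ⇒ (c0=5/2, c1=1)
[Gauss-Seidel] macro 2: S0 reads c1=1 → after 1×micro: 9/4; S1 reads c0=9/4 → after 3×micro: 1 ⇒ (c0=9/4, c1=1)
[Gauss-Seidel] macro 3: S0 reads c1=1 → after 1×micro: 17/8; S1 reads c0=17/8 → after 3×micro: 1 ⇒ (c0=17/8, c1=1)

first divergence at macro-step: 1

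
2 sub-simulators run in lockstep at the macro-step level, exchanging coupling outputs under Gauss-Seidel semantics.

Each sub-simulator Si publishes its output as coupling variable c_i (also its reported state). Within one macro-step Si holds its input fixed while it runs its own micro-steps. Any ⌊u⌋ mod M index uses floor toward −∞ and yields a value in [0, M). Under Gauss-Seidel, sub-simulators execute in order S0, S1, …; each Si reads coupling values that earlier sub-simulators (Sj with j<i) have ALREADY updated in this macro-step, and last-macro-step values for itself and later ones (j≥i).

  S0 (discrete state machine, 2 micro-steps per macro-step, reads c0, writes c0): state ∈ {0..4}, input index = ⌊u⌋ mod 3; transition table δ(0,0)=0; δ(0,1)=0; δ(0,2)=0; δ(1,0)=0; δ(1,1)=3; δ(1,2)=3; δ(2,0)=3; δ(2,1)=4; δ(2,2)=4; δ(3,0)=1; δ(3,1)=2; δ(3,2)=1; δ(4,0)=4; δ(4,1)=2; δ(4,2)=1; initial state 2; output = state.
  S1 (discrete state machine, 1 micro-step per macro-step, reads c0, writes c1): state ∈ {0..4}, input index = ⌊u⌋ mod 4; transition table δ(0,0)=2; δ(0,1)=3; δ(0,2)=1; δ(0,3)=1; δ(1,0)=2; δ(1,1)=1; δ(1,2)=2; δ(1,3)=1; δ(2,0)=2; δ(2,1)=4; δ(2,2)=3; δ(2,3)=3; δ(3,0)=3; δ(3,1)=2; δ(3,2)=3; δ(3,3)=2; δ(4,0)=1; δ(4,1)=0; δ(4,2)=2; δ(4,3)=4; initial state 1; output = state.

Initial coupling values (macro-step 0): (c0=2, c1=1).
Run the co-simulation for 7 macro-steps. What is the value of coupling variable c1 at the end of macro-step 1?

c1 at macro-step 1 = 1

macro 1: S0 reads c0=2 → after 2×micro: 1; S1 reads c0=1 → after 1×micro: 1 ⇒ (c0=1, c1=1)
macro 2: S0 reads c0=1 → after 2×micro: 2; S1 reads c0=2 → after 1×micro: 2 ⇒ (c0=2, c1=2)
macro 3: S0 reads c0=2 → after 2×micro: 1; S1 reads c0=1 → after 1×micro: 4 ⇒ (c0=1, c1=4)
macro 4: S0 reads c0=1 → after 2×micro: 2; S1 reads c0=2 → after 1×micro: 2 ⇒ (c0=2, c1=2)
macro 5: S0 reads c0=2 → after 2×micro: 1; S1 reads c0=1 → after 1×micro: 4 ⇒ (c0=1, c1=4)
macro 6: S0 reads c0=1 → after 2×micro: 2; S1 reads c0=2 → after 1×micro: 2 ⇒ (c0=2, c1=2)
macro 7: S0 reads c0=2 → after 2×micro: 1; S1 reads c0=1 → after 1×micro: 4 ⇒ (c0=1, c1=4)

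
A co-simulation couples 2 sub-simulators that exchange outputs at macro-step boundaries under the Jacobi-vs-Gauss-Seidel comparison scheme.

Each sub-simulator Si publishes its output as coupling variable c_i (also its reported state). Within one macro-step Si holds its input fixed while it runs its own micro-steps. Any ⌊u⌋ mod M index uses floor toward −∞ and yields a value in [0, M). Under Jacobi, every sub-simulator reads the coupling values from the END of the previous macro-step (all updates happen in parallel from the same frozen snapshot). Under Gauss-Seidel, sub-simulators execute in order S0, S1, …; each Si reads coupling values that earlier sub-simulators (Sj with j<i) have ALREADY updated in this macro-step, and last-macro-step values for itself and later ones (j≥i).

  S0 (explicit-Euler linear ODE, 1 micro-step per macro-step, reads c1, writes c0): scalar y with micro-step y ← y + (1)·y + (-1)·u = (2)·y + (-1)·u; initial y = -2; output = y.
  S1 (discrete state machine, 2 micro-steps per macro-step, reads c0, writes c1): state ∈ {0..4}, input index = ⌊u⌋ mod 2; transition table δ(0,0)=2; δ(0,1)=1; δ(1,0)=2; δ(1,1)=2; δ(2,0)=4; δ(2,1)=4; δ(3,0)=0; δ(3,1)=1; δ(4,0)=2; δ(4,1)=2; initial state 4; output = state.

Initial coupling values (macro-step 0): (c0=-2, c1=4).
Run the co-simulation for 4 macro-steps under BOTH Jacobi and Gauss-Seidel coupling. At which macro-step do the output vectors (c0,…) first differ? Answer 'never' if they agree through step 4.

[Jacobi] macro 1: S0 reads c1=4 → after 1×micro: -8; S1 reads c0=-2 → after 2×micro: 4 ⇒ (c0=-8, c1=4)
[Jacobi] macro 2: S0 reads c1=4 → after 1×micro: -20; S1 reads c0=-8 → after 2×micro: 4 ⇒ (c0=-20, c1=4)
[Jacobi] macro 3: S0 reads c1=4 → after 1×micro: -44; S1 reads c0=-20 → after 2×micro: 4 ⇒ (c0=-44, c1=4)
[Jacobi] macro 4: S0 reads c1=4 → after 1×micro: -92; S1 reads c0=-44 → after 2×micro: 4 ⇒ (c0=-92, c1=4)
[Gauss-Seidel] macro 1: S0 reads c1=4 → after 1×micro: -8; S1 reads c0=-8 → after 2×micro: 4 ⇒ (c0=-8, c1=4)
[Gauss-Seidel] macro 2: S0 reads c1=4 → after 1×micro: -20; S1 reads c0=-20 → after 2×micro: 4 ⇒ (c0=-20, c1=4)
[Gauss-Seidel] macro 3: S0 reads c1=4 → after 1×micro: -44; S1 reads c0=-44 → after 2×micro: 4 ⇒ (c0=-44, c1=4)
[Gauss-Seidel] macro 4: S0 reads c1=4 → after 1×micro: -92; S1 reads c0=-92 → after 2×micro: 4 ⇒ (c0=-92, c1=4)

first divergence at macro-step: never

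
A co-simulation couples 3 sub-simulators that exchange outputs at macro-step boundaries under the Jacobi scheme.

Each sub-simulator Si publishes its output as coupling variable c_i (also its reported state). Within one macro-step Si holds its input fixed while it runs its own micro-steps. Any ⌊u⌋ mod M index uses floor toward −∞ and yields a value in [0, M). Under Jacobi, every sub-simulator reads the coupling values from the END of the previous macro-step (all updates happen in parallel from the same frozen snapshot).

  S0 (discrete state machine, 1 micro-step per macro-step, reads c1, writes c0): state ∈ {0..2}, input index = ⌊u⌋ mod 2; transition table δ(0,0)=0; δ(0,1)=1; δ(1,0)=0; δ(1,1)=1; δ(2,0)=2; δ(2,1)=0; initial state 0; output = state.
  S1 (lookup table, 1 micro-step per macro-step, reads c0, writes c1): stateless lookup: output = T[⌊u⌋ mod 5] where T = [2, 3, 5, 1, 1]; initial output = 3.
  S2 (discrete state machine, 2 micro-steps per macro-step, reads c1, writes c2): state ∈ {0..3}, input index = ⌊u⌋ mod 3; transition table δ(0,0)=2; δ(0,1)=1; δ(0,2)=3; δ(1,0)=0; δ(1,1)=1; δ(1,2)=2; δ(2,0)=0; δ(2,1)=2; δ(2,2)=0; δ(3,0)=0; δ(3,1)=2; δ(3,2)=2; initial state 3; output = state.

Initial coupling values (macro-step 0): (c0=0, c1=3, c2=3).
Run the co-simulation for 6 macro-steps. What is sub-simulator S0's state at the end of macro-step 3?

macro 1: S0 reads c1=3 → after 1×micro: 1; S1 reads c0=0 → after 1×micro: 2; S2 reads c1=3 → after 2×micro: 2 ⇒ (c0=1, c1=2, c2=2)
macro 2: S0 reads c1=2 → after 1×micro: 0; S1 reads c0=1 → after 1×micro: 3; S2 reads c1=2 → after 2×micro: 3 ⇒ (c0=0, c1=3, c2=3)
macro 3: S0 reads c1=3 → after 1×micro: 1; S1 reads c0=0 → after 1×micro: 2; S2 reads c1=3 → after 2×micro: 2 ⇒ (c0=1, c1=2, c2=2)
macro 4: S0 reads c1=2 → after 1×micro: 0; S1 reads c0=1 → after 1×micro: 3; S2 reads c1=2 → after 2×micro: 3 ⇒ (c0=0, c1=3, c2=3)
macro 5: S0 reads c1=3 → after 1×micro: 1; S1 reads c0=0 → after 1×micro: 2; S2 reads c1=3 → after 2×micro: 2 ⇒ (c0=1, c1=2, c2=2)
macro 6: S0 reads c1=2 → after 1×micro: 0; S1 reads c0=1 → after 1×micro: 3; S2 reads c1=2 → after 2×micro: 3 ⇒ (c0=0, c1=3, c2=3)

S0 state at macro-step 3 = 1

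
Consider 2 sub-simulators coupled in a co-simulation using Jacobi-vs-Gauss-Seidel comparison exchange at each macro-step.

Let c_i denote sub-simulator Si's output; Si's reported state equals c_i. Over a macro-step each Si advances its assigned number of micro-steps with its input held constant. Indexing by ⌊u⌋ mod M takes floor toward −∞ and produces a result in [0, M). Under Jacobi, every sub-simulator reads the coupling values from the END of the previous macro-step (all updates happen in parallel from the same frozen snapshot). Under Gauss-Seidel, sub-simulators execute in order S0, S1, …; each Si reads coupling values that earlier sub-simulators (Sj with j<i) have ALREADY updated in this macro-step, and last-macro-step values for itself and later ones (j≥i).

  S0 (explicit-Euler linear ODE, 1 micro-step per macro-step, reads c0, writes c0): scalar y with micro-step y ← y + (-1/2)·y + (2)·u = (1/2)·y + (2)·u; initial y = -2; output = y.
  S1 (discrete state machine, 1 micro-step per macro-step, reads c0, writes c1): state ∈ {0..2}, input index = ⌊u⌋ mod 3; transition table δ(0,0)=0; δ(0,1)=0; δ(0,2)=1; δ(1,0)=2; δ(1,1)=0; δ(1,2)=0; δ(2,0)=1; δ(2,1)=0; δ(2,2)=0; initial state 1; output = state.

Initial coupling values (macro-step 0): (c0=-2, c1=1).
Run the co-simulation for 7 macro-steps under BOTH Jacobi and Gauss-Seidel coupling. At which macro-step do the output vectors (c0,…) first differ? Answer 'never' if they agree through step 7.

[Jacobi] macro 1: S0 reads c0=-2 → after 1×micro: -5; S1 reads c0=-2 → after 1×micro: 0 ⇒ (c0=-5, c1=0)
[Jacobi] macro 2: S0 reads c0=-5 → after 1×micro: -25/2; S1 reads c0=-5 → after 1×micro: 0 ⇒ (c0=-25/2, c1=0)
[Jacobi] macro 3: S0 reads c0=-25/2 → after 1×micro: -125/4; S1 reads c0=-25/2 → after 1×micro: 1 ⇒ (c0=-125/4, c1=1)
[Jacobi] macro 4: S0 reads c0=-125/4 → after 1×micro: -625/8; S1 reads c0=-125/4 → after 1×micro: 0 ⇒ (c0=-625/8, c1=0)
[Jacobi] macro 5: S0 reads c0=-625/8 → after 1×micro: -3125/16; S1 reads c0=-625/8 → after 1×micro: 1 ⇒ (c0=-3125/16, c1=1)
[Jacobi] macro 6: S0 reads c0=-3125/16 → after 1×micro: -15625/32; S1 reads c0=-3125/16 → after 1×micro: 0 ⇒ (c0=-15625/32, c1=0)
[Jacobi] macro 7: S0 reads c0=-15625/32 → after 1×micro: -78125/64; S1 reads c0=-15625/32 → after 1×micro: 0 ⇒ (c0=-78125/64, c1=0)
[Gauss-Seidel] macro 1: S0 reads c0=-2 → after 1×micro: -5; S1 reads c0=-5 → after 1×micro: 0 ⇒ (c0=-5, c1=0)
[Gauss-Seidel] macro 2: S0 reads c0=-5 → after 1×micro: -25/2; S1 reads c0=-25/2 → after 1×micro: 1 ⇒ (c0=-25/2, c1=1)
[Gauss-Seidel] macro 3: S0 reads c0=-25/2 → after 1×micro: -125/4; S1 reads c0=-125/4 → after 1×micro: 0 ⇒ (c0=-125/4, c1=0)
[Gauss-Seidel] macro 4: S0 reads c0=-125/4 → after 1×micro: -625/8; S1 reads c0=-625/8 → after 1×micro: 1 ⇒ (c0=-625/8, c1=1)
[Gauss-Seidel] macro 5: S0 reads c0=-625/8 → after 1×micro: -3125/16; S1 reads c0=-3125/16 → after 1×micro: 0 ⇒ (c0=-3125/16, c1=0)
[Gauss-Seidel] macro 6: S0 reads c0=-3125/16 → after 1×micro: -15625/32; S1 reads c0=-15625/32 → after 1×micro: 0 ⇒ (c0=-15625/32, c1=0)
[Gauss-Seidel] macro 7: S0 reads c0=-15625/32 → after 1×micro: -78125/64; S1 reads c0=-78125/64 → after 1×micro: 0 ⇒ (c0=-78125/64, c1=0)

first divergence at macro-step: 2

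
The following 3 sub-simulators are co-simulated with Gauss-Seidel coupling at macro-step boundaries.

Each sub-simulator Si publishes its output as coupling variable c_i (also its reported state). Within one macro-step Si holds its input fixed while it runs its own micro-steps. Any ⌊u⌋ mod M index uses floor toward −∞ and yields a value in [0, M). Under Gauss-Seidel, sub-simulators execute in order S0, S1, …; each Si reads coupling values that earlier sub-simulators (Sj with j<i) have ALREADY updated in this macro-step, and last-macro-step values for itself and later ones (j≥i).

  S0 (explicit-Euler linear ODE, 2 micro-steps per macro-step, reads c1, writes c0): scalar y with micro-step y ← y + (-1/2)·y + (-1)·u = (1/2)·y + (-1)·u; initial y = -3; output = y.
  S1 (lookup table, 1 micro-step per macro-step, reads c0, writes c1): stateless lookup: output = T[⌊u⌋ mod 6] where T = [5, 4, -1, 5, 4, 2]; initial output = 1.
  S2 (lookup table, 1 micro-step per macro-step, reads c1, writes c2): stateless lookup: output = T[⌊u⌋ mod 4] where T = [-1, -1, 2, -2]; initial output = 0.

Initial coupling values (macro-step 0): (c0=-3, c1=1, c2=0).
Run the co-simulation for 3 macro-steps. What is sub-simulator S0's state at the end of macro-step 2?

macro 1: S0 reads c1=1 → after 2×micro: -9/4; S1 reads c0=-9/4 → after 1×micro: 5; S2 reads c1=5 → after 1×micro: -1 ⇒ (c0=-9/4, c1=5, c2=-1)
macro 2: S0 reads c1=5 → after 2×micro: -129/16; S1 reads c0=-129/16 → after 1×micro: 5; S2 reads c1=5 → after 1×micro: -1 ⇒ (c0=-129/16, c1=5, c2=-1)
macro 3: S0 reads c1=5 → after 2×micro: -609/64; S1 reads c0=-609/64 → after 1×micro: -1; S2 reads c1=-1 → after 1×micro: -2 ⇒ (c0=-609/64, c1=-1, c2=-2)

S0 state at macro-step 2 = -129/16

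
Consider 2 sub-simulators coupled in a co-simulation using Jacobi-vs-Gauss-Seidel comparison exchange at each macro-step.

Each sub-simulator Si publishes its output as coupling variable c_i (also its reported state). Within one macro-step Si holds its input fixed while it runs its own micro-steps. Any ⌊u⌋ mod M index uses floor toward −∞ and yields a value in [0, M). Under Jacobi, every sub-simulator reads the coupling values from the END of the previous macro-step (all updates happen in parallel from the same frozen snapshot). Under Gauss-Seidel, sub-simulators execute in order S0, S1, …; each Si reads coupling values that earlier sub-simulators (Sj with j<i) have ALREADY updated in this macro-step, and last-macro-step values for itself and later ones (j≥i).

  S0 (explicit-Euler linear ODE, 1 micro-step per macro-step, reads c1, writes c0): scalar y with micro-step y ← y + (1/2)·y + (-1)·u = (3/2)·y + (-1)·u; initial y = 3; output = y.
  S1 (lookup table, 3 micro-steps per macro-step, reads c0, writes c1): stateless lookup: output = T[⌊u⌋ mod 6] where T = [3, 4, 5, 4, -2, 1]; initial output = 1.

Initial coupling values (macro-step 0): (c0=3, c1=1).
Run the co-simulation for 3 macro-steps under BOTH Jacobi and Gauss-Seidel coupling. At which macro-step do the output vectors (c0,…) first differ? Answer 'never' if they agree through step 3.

[Jacobi] macro 1: S0 reads c1=1 → after 1×micro: 7/2; S1 reads c0=3 → after 3×micro: 4 ⇒ (c0=7/2, c1=4)
[Jacobi] macro 2: S0 reads c1=4 → after 1×micro: 5/4; S1 reads c0=7/2 → after 3×micro: 4 ⇒ (c0=5/4, c1=4)
[Jacobi] macro 3: S0 reads c1=4 → after 1×micro: -17/8; S1 reads c0=5/4 → after 3×micro: 4 ⇒ (c0=-17/8, c1=4)
[Gauss-Seidel] macro 1: S0 reads c1=1 → after 1×micro: 7/2; S1 reads c0=7/2 → after 3×micro: 4 ⇒ (c0=7/2, c1=4)
[Gauss-Seidel] macro 2: S0 reads c1=4 → after 1×micro: 5/4; S1 reads c0=5/4 → after 3×micro: 4 ⇒ (c0=5/4, c1=4)
[Gauss-Seidel] macro 3: S0 reads c1=4 → after 1×micro: -17/8; S1 reads c0=-17/8 → after 3×micro: 4 ⇒ (c0=-17/8, c1=4)

first divergence at macro-step: never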